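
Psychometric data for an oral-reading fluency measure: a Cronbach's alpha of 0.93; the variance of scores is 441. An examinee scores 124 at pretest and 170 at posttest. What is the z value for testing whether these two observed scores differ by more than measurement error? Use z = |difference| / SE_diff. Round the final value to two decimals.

5.85

SD = √441 ≈ 21.00000
The standard error of measurement is 21.00000×√(1 − 0.93000) ≈ 21.00000×0.26458 ≈ 5.55608.
Standard error of the difference = 5.55608·√2 ≈ 7.85748
z = 46 / 7.85748 ≈ 5.85429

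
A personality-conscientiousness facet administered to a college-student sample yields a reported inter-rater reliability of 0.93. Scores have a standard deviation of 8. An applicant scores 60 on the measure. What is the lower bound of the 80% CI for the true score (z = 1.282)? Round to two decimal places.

SEM = 8.000×√(1 − 0.930) ≃ 2.117
Half-width = 1.282×2.117 ≃ 2.713
Lower bound: 60 − 2.713 = 57.287

57.29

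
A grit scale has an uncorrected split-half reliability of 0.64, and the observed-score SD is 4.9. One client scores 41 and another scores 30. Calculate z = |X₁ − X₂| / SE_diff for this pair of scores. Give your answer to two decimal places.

Spearman-Brown: r = 2(0.64) / (1 + 0.64) = 1.280 / 1.640 ≈ 0.780
SEM = 4.900*√(1 − 0.780) ≈ 2.296
SE_diff = SEM * √2 ≈ 2.296 * 1.414 ≈ 3.247
z = |41 − 30| / 3.247 = 11 / 3.247 ≈ 3.388

3.39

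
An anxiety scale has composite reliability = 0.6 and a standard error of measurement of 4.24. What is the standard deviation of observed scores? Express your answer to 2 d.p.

6.70

σ = SEM·(1 − r)^(−1/2) ≃ 4.24×1.58114 ≃ 6.70403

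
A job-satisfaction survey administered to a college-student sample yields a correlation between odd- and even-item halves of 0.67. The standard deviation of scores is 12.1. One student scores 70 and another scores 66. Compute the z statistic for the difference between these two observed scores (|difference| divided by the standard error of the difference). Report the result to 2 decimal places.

0.53

Full-length reliability (Spearman-Brown) = 2(0.67)/(1+0.67) ≈ 0.80240
The standard error of measurement is 12.10000·√(1 − 0.80240) ≈ 12.10000·0.44453 ≈ 5.37878.
SE_diff = √2 · SEM ≈ 7.60675
z = |70 − 66| / 7.60675 = 4 / 7.60675 ≈ 0.52585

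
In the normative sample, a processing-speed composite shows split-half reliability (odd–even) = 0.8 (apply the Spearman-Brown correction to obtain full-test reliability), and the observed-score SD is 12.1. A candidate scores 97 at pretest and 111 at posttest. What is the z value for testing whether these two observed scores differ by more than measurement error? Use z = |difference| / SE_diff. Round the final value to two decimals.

2.45

r_full = 2·0.8 / (1 + 0.8) ≃ 0.88889
SEM = 12.10000 * √(1 − 0.88889) = 12.10000 * √0.11111 ≃ 12.10000 * 0.33333 ≃ 4.03333
Standard error of the difference = 4.03333·√2 ≃ 5.70399
z = |97 − 111| / 5.70399 = 14 / 5.70399 ≃ 2.45442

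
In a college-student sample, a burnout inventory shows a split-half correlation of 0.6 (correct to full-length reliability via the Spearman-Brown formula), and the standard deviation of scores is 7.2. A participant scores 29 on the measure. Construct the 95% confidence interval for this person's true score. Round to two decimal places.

[21.94, 36.06]

Full-length reliability (Spearman-Brown) = 2(0.6)/(1+0.6) ≈ 0.750
The standard error of measurement is 7.200*√(1 − 0.750) ≈ 7.200*0.500 ≈ 3.600.
Half-width = 1.96*3.600 ≈ 7.056
CI = 29 ± 7.056 → [21.944, 36.056]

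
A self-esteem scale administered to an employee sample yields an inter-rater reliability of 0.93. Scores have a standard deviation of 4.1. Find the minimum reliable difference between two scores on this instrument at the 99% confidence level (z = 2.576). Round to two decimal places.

The standard error of measurement is 4.1000·√(1 − 0.9300) ≃ 4.1000·0.2646 ≃ 1.0848.
Standard error of the difference = 1.0848·√2 ≃ 1.5341
Smallest detectable difference = 2.576·1.5341 ≃ 3.9518

3.95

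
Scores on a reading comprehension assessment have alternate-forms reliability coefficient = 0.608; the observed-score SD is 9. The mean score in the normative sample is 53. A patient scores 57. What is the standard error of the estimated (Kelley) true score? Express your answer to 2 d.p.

SE_est = 9.0000*√(0.6080*0.3920) ≃ 4.3938

4.39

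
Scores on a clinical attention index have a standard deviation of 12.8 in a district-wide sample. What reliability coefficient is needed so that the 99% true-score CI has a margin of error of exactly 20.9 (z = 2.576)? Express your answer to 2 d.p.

0.60

Required SEM = 20.9 / 2.576 ≈ 8.113
Required reliability = 1 − (SEM/SD)² = 1 − 0.402 ≈ 0.598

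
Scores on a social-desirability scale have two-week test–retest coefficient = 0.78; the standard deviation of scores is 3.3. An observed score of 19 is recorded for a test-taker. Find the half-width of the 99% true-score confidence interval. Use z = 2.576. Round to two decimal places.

SEM = 3.3000 * √(1 − 0.7800) = 3.3000 * √0.2200 ≈ 3.3000 * 0.4690 ≈ 1.5478
2.576 * SEM ≈ 3.9872

3.99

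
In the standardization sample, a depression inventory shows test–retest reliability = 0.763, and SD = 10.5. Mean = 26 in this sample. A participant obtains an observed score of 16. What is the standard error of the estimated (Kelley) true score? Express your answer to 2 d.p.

SE_est = SD * √(r(1 − r)) = 10.5000 * √0.1808 ≈ 10.5000 * 0.4252 ≈ 4.4650

4.47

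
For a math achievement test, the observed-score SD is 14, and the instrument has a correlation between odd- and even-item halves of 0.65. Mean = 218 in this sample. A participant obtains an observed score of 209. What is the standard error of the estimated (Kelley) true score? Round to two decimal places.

5.72

r_full = 2·0.65 / (1 + 0.65) ≈ 0.7879
SE_est = SD · √(r(1 − r)) = 14.0000 · √0.1671 ≈ 14.0000 · 0.4088 ≈ 5.7233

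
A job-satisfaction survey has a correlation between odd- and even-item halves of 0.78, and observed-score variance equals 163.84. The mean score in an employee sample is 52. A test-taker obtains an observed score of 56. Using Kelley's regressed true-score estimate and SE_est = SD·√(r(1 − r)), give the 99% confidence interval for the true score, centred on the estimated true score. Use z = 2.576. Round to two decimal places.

[44.65, 66.36]

SD = √163.84 ≈ 12.80000
r_full = 2·0.78 / (1 + 0.78) ≈ 0.87640
Estimated true score = 0.87640·56 + (1 − 0.87640)·52 ≈ 55.50562
SE_est = SD · √(r(1 − r)) = 12.80000 · √0.10832 ≈ 12.80000 · 0.32912 ≈ 4.21273
99% CI: 55.50562 ± 10.85199 ≈ (44.65363, 66.35761)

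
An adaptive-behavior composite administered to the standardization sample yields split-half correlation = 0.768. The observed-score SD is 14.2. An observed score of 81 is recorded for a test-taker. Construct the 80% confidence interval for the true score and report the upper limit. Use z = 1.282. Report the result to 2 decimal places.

87.59

Spearman-Brown: r = 2(0.768) / (1 + 0.768) = 1.536 / 1.768 ≈ 0.869
SEM = 14.200 · √(1 − 0.869) = 14.200 · √0.131 ≈ 14.200 · 0.362 ≈ 5.144
1.282 · SEM ≈ 6.594
Upper bound: 81 + 6.594 = 87.594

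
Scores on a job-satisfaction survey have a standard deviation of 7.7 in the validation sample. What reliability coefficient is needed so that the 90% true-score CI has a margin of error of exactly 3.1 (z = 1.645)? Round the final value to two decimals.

SEM needed = half-width / z = 3.1/1.645 ≈ 1.88450
Required reliability = 1 − (SEM/SD)² = 1 − 0.05990 ≈ 0.94010

0.94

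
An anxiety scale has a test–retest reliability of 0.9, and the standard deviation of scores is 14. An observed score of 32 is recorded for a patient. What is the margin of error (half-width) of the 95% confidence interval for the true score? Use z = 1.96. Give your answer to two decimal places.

8.68

The standard error of measurement is 14.0000·√(1 − 0.9000) ≈ 14.0000·0.3162 ≈ 4.4272.
1.96 · SEM ≈ 8.6773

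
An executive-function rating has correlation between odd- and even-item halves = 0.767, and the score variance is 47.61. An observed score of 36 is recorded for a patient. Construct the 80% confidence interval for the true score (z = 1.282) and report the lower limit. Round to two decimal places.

32.79

SD = √47.61 ≃ 6.9000
Full-length reliability (Spearman-Brown) = 2(0.767)/(1+0.767) ≃ 0.8681
SEM = 6.9000·√(1 − 0.8681) ≃ 2.5056
1.282 · SEM ≃ 3.2122
Lower limit = 36 − 3.2122 ≃ 32.7878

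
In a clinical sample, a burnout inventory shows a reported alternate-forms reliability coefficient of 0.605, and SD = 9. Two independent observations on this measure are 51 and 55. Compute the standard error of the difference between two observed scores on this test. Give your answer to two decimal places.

8.00

SEM = 9.0000 · √(1 − 0.6050) = 9.0000 · √0.3950 ≈ 9.0000 · 0.6285 ≈ 5.6564
Standard error of the difference = 5.6564·√2 ≈ 7.9994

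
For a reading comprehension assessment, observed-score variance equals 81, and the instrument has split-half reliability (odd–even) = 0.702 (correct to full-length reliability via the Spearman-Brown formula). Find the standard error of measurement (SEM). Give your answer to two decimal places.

3.77

SD = √81 ≃ 9.000
r_full = 2·0.702 / (1 + 0.702) ≃ 0.825
SEM = 9.000×√(1 − 0.825) ≃ 3.766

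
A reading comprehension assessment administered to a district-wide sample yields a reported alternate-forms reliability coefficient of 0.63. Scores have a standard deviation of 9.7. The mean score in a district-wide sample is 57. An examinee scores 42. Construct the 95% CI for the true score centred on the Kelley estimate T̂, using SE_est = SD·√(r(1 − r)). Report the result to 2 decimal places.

Estimated true score = 0.63000·42 + (1 − 0.63000)·57 ≈ 47.55000
SE_est = 9.70000·√[r(1 − r)] ≈ 4.68320
95% CI: 47.55000 ± 9.17908 ≈ (38.37092, 56.72908)

[38.37, 56.73]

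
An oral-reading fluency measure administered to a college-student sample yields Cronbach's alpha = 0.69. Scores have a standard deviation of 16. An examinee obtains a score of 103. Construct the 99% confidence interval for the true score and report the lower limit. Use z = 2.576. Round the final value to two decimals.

SEM = 16.0000 * √(1 − 0.6900) = 16.0000 * √0.3100 ≈ 16.0000 * 0.5568 ≈ 8.9084
Half-width = 2.576*8.9084 ≈ 22.9481
Lower limit = 103 − 22.9481 ≈ 80.0519

80.05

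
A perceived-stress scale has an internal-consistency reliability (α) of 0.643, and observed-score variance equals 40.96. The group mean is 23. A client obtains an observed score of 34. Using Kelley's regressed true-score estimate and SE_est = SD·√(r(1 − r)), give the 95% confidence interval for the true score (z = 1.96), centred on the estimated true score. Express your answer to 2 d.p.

[24.06, 36.08]

σ = 40.96^(1/2) = 6.40000
T̂ = r·X + (1 − r)·M = 0.64300×34 + 0.35700×23 = 21.86200 + 8.21100 ≈ 30.07300
SE_est = SD × √(r(1 − r)) = 6.40000 × √0.22955 ≈ 6.40000 × 0.47911 ≈ 3.06633
CI = 30.07300 ± 1.96 × 3.06633 → [24.06298, 36.08302]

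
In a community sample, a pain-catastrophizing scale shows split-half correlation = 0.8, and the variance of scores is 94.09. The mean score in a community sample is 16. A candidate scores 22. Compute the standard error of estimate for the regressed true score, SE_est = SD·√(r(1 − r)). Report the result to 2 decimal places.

3.05

σ = 94.09^(1/2) = 9.700
Full-length reliability (Spearman-Brown) = 2(0.8)/(1+0.8) ≈ 0.889
SE_est = 9.700·√(0.889·0.111) ≈ 3.048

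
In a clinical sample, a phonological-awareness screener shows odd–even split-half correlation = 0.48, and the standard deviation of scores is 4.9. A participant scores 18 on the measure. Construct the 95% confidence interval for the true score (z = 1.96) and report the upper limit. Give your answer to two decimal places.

Spearman-Brown: r = 2(0.48) / (1 + 0.48) = 0.960 / 1.480 ≈ 0.649
The standard error of measurement is 4.900*√(1 − 0.649) ≈ 4.900*0.593 ≈ 2.904.
Half-width = 1.96*2.904 ≈ 5.693
Upper bound: 18 + 5.693 = 23.693

23.69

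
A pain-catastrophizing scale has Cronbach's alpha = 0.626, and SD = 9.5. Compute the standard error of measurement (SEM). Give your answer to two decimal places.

5.81

The standard error of measurement is 9.50000·√(1 − 0.62600) ≃ 9.50000·0.61156 ≃ 5.80978.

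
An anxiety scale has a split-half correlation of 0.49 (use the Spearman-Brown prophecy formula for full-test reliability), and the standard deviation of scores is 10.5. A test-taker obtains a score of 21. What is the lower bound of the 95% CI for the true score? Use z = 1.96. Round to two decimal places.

8.96

r_full = 2·0.49 / (1 + 0.49) ≈ 0.65772
The standard error of measurement is 10.50000*√(1 − 0.65772) ≈ 10.50000*0.58505 ≈ 6.14301.
1.96 * SEM ≈ 12.04030
Lower limit = 21 − 12.04030 ≈ 8.95970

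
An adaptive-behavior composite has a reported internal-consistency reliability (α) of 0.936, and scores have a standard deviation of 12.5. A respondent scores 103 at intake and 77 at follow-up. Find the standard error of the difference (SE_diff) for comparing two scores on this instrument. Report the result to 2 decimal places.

SEM = 12.500*√(1 − 0.936) ≃ 3.162
SE_diff = SEM * √2 ≃ 3.162 * 1.414 ≃ 4.472

4.47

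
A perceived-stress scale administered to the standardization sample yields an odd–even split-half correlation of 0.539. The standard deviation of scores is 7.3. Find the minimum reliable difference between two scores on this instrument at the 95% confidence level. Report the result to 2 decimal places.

Full-length reliability (Spearman-Brown) = 2(0.539)/(1+0.539) ≃ 0.7005
SEM = 7.3000 × √(1 − 0.7005) = 7.3000 × √0.2995 ≃ 7.3000 × 0.5473 ≃ 3.9953
Standard error of the difference = 3.9953·√2 ≃ 5.6503
Minimum reliable difference = 1.96 × SE_diff ≃ 1.96 × 5.6503 ≃ 11.0745

11.07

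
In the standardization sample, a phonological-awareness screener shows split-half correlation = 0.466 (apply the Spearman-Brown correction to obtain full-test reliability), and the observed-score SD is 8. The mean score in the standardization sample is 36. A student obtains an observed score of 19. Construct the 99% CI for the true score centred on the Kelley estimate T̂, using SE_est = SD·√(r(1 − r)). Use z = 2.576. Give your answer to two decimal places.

Full-length reliability (Spearman-Brown) = 2(0.466)/(1+0.466) ≈ 0.636
T̂ = 0.636(19) + 0.364(36) ≈ 25.192
SE_est = SD * √(r(1 − r)) = 8.000 * √0.232 ≈ 8.000 * 0.481 ≈ 3.850
CI = 25.192 ± 2.576 * 3.850 → [15.275, 35.109]

[15.28, 35.11]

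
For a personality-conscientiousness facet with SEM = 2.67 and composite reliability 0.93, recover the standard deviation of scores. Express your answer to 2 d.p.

10.09

SD = 2.67 / √(1 − 0.93) ≈ 10.0917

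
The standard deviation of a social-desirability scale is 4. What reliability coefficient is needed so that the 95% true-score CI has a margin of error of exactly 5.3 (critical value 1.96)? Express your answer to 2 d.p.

0.54

SEM needed = half-width / z = 5.3/1.96 ≃ 2.704
r = 1 − (2.704/4)² ≃ 1 − 0.457 ≃ 0.543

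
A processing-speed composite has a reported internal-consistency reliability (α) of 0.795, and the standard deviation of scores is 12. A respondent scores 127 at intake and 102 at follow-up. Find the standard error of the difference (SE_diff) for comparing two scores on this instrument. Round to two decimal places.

SEM = 12.000 × √(1 − 0.795) = 12.000 × √0.205 ≈ 12.000 × 0.453 ≈ 5.433
SE_diff = SEM × √2 ≈ 5.433 × 1.414 ≈ 7.684

7.68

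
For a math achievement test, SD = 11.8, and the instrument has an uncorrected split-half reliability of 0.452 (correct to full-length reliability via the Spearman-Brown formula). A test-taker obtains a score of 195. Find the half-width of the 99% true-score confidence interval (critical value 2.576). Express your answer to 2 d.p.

Spearman-Brown: r = 2(0.452) / (1 + 0.452) = 0.9040 / 1.4520 ≈ 0.6226
SEM = 11.8000*√(1 − 0.6226) ≈ 7.2492
Half-width = 2.576*7.2492 ≈ 18.6739

18.67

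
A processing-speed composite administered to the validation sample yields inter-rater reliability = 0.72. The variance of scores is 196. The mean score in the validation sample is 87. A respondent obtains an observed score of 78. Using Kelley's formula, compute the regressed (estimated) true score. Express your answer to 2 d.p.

T̂ = 0.7200(78) + 0.2800(87) ≈ 80.5200

80.52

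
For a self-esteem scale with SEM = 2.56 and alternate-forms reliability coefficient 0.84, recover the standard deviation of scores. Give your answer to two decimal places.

SD = SEM / √(1 − r) = 2.56 / √0.160 ≈ 2.56 / 0.400 ≈ 6.400

6.40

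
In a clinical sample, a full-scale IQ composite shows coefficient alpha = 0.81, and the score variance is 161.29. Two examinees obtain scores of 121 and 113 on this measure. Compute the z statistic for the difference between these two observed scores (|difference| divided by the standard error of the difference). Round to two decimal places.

SD = √161.29 = 12.7000
SEM = 12.7000 × √(1 − 0.8100) = 12.7000 × √0.1900 ≈ 12.7000 × 0.4359 ≈ 5.5358
Standard error of the difference = 5.5358·√2 ≈ 7.8288
z = |121 − 113| / 7.8288 = 8 / 7.8288 ≈ 1.0219

1.02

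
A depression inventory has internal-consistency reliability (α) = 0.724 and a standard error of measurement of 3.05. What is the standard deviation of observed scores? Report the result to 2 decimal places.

σ = SEM·(1 − r)^(−1/2) ≈ 3.05*1.9035 ≈ 5.8056

5.81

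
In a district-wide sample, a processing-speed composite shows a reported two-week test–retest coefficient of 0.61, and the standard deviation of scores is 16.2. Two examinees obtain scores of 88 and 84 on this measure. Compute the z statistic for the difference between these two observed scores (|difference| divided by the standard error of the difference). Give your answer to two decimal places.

0.28

SEM = 16.2000*√(1 − 0.6100) ≈ 10.1169
SE_diff = √2 * SEM ≈ 14.3075
z = 4 / 14.3075 ≈ 0.2796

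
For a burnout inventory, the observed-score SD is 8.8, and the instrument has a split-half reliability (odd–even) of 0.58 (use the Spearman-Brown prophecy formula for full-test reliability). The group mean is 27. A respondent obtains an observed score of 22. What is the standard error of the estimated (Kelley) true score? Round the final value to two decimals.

3.89

Full-length reliability (Spearman-Brown) = 2(0.58)/(1+0.58) ≈ 0.7342
SE_est = SD × √(r(1 − r)) = 8.8000 × √0.1952 ≈ 8.8000 × 0.4418 ≈ 3.8876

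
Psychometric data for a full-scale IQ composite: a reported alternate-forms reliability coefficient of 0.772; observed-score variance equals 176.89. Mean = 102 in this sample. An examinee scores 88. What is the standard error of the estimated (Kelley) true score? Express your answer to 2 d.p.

SD = √176.89 = 13.300
SE_est = 13.300×√(0.772×0.228) ≈ 5.580

5.58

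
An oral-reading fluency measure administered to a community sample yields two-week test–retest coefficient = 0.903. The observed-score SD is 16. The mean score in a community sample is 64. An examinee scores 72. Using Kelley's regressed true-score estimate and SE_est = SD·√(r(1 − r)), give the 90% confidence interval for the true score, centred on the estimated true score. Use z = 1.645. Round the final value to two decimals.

T̂ = r·X + (1 − r)·M = 0.903×72 + 0.097×64 = 65.016 + 6.208 ≃ 71.224
SE_est = 16.000·√[r(1 − r)] ≃ 4.735
90% CI: 71.224 ± 7.790 ≃ (63.434, 79.014)

[63.43, 79.01]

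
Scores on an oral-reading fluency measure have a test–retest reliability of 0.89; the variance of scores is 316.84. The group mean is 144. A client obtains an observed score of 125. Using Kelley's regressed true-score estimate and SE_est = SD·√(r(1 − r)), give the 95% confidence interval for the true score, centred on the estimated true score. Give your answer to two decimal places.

[116.17, 138.01]

SD = √316.84 ≈ 17.800
T̂ = r·X + (1 − r)·M = 0.890×125 + 0.110×144 = 111.250 + 15.840 ≈ 127.090
SE_est = SD × √(r(1 − r)) = 17.800 × √0.098 ≈ 17.800 × 0.313 ≈ 5.569
95% CI: 127.090 ± 10.916 ≈ (116.174, 138.006)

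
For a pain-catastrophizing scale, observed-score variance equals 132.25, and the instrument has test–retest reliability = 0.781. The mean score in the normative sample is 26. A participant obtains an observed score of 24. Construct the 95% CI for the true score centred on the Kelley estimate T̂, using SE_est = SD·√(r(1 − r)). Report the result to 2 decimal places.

[15.12, 33.76]

σ = 132.25^(1/2) = 11.5000
T̂ = 0.7810(24) + 0.2190(26) ≈ 24.4380
SE_est = SD · √(r(1 − r)) = 11.5000 · √0.1710 ≈ 11.5000 · 0.4136 ≈ 4.7560
95% CI: 24.4380 ± 9.3218 ≈ (15.1162, 33.7598)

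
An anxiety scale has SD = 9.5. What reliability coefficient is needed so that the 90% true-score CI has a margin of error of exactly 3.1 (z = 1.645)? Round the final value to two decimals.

SEM needed = half-width / z = 3.1/1.645 ≈ 1.88450
r = 1 − (SEM / SD)² = 1 − (1.88450 / 9.5)² ≈ 1 − 0.03935 ≈ 0.96065

0.96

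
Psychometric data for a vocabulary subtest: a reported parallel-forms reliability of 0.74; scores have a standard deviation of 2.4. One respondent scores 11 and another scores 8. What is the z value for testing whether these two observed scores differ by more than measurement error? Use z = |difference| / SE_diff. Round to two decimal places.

1.73

SEM = 2.40000·√(1 − 0.74000) ≈ 1.22376
SE_diff = SEM · √2 ≈ 1.22376 · 1.41421 ≈ 1.73066
z = |11 − 8| / 1.73066 = 3 / 1.73066 ≈ 1.73344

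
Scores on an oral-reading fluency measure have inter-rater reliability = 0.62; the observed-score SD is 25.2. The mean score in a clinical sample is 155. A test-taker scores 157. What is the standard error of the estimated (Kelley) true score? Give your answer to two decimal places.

12.23

SE_est = SD × √(r(1 − r)) = 25.2000 × √0.2356 ≃ 25.2000 × 0.4854 ≃ 12.2317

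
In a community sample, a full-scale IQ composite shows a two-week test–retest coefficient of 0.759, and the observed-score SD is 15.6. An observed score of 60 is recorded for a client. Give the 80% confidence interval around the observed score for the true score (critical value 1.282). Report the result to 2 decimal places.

The standard error of measurement is 15.600*√(1 − 0.759) ≈ 15.600*0.491 ≈ 7.658.
Half-width = 1.282*7.658 ≈ 9.818
80% CI: 60 ± 9.818 = [50.182, 69.818]

[50.18, 69.82]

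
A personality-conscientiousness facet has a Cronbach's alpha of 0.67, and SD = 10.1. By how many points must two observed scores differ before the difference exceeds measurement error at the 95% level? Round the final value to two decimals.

16.08

The standard error of measurement is 10.10000*√(1 − 0.67000) ≃ 10.10000*0.57446 ≃ 5.80201.
SE_diff = SEM * √2 ≃ 5.80201 * 1.41421 ≃ 8.20528
Minimum reliable difference = 1.96 * SE_diff ≃ 1.96 * 8.20528 ≃ 16.08235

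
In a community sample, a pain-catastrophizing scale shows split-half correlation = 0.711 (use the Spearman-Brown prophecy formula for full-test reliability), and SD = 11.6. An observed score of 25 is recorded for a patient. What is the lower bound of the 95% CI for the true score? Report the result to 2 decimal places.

Spearman-Brown: r = 2(0.711) / (1 + 0.711) = 1.422 / 1.711 ≈ 0.831
SEM = 11.600 * √(1 − 0.831) = 11.600 * √0.169 ≈ 11.600 * 0.411 ≈ 4.767
Margin = 1.96 * 4.767 ≈ 9.344
Lower limit = 25 − 9.344 ≈ 15.656

15.66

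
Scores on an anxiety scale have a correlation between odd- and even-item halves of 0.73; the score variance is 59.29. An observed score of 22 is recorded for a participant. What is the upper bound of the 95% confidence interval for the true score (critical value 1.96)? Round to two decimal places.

σ = 59.29^(1/2) = 7.700
Full-length reliability (Spearman-Brown) = 2(0.73)/(1+0.73) ≈ 0.844
SEM = 7.700 * √(1 − 0.844) = 7.700 * √0.156 ≈ 7.700 * 0.395 ≈ 3.042
Half-width = 1.96*3.042 ≈ 5.962
Upper limit = 22 + 5.962 ≈ 27.962

27.96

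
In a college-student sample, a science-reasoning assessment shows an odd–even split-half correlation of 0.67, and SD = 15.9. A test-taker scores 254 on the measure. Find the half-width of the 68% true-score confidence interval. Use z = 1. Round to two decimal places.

7.07

Full-length reliability (Spearman-Brown) = 2(0.67)/(1+0.67) ≈ 0.802
SEM = 15.900 * √(1 − 0.802) = 15.900 * √0.198 ≈ 15.900 * 0.445 ≈ 7.068
Margin = 1 * 7.068 ≈ 7.068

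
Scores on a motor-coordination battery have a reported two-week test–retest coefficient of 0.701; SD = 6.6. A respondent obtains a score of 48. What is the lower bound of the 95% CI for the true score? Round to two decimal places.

40.93

SEM = 6.6000·√(1 − 0.7010) ≈ 3.6089
Half-width = 1.96·3.6089 ≈ 7.0735
Lower limit = 48 − 7.0735 ≈ 40.9265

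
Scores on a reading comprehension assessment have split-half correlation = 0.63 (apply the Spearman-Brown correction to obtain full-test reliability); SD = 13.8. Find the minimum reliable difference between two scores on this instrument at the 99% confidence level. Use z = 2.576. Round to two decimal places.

23.95

Full-length reliability (Spearman-Brown) = 2(0.63)/(1+0.63) ≈ 0.773
SEM = 13.800 · √(1 − 0.773) = 13.800 · √0.227 ≈ 13.800 · 0.476 ≈ 6.575
SE_diff = √2 · SEM ≈ 9.298
Minimum reliable difference = 2.576 · SE_diff ≈ 2.576 · 9.298 ≈ 23.952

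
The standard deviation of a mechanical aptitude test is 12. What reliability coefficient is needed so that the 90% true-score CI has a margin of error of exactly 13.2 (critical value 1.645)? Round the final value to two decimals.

0.55

SEM needed = half-width / z = 13.2/1.645 ≈ 8.0243
r = 1 − (8.0243/12)² ≈ 1 − 0.4472 ≈ 0.5528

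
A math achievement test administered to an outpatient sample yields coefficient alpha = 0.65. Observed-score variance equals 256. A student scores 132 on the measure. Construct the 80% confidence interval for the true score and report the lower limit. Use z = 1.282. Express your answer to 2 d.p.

119.86

σ = 256^(1/2) = 16.0000
SEM = 16.0000 * √(1 − 0.6500) = 16.0000 * √0.3500 ≈ 16.0000 * 0.5916 ≈ 9.4657
Margin = 1.282 * 9.4657 ≈ 12.1351
Lower limit = 132 − 12.1351 ≈ 119.8649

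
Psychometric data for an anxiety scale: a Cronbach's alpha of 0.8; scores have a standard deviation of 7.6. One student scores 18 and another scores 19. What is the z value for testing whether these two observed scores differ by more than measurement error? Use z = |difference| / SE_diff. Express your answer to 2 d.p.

SEM = 7.600 × √(1 − 0.800) = 7.600 × √0.200 ≈ 7.600 × 0.447 ≈ 3.399
SE_diff = SEM × √2 ≈ 3.399 × 1.414 ≈ 4.807
z = |18 − 19| / 4.807 = 1 / 4.807 ≈ 0.208

0.21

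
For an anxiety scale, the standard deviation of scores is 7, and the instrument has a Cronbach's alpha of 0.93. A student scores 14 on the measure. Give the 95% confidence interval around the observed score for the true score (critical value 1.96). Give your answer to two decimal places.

The standard error of measurement is 7.0000×√(1 − 0.9300) ≃ 7.0000×0.2646 ≃ 1.8520.
Half-width = 1.96×1.8520 ≃ 3.6300
CI = 14 ± 3.6300 → [10.3700, 17.6300]

[10.37, 17.63]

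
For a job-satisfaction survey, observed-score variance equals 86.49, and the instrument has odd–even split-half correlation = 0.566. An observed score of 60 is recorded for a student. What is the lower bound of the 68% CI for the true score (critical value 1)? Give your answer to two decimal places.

SD = √86.49 = 9.300
Full-length reliability (Spearman-Brown) = 2(0.566)/(1+0.566) ≃ 0.723
The standard error of measurement is 9.300*√(1 − 0.723) ≃ 9.300*0.526 ≃ 4.896.
Half-width = 1*4.896 ≃ 4.896
Lower limit = 60 − 4.896 ≃ 55.104

55.10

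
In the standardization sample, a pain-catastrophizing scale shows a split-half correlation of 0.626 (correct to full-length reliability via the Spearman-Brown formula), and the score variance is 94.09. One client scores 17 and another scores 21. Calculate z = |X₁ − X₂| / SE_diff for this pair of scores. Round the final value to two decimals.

σ = 94.09^(1/2) = 9.700
r_full = 2·0.626 / (1 + 0.626) ≈ 0.770
SEM = 9.700 * √(1 − 0.770) = 9.700 * √0.230 ≈ 9.700 * 0.480 ≈ 4.652
SE_diff = √2 * SEM ≈ 6.579
z = 4 / 6.579 ≈ 0.608

0.61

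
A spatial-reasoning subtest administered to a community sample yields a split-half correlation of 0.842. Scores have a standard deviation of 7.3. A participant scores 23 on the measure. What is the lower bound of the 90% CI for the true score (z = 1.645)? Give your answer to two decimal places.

19.48

Full-length reliability (Spearman-Brown) = 2(0.842)/(1+0.842) ≈ 0.91422
SEM = 7.30000·√(1 − 0.91422) ≈ 2.13799
Margin = 1.645 · 2.13799 ≈ 3.51700
Lower bound: 23 − 3.51700 = 19.48300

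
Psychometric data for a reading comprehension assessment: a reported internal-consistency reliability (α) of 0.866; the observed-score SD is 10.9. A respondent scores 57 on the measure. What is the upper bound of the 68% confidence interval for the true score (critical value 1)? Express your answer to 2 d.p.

The standard error of measurement is 10.9000·√(1 − 0.8660) ≃ 10.9000·0.3661 ≃ 3.9901.
Half-width = 1·3.9901 ≃ 3.9901
Upper bound: 57 + 3.9901 = 60.9901

60.99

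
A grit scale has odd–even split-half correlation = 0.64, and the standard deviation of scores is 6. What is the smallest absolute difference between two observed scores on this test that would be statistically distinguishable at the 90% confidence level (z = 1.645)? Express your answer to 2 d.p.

6.54

Full-length reliability (Spearman-Brown) = 2(0.64)/(1+0.64) ≈ 0.780
SEM = 6.000·√(1 − 0.780) ≈ 2.811
SE_diff = √2 · SEM ≈ 3.976
Minimum reliable difference = 1.645 · SE_diff ≈ 1.645 · 3.976 ≈ 6.540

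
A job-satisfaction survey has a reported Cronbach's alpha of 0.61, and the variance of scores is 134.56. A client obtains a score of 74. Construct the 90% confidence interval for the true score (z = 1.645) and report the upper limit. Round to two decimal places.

SD = √134.56 ≈ 11.600
SEM = 11.600 × √(1 − 0.610) = 11.600 × √0.390 ≈ 11.600 × 0.624 ≈ 7.244
Margin = 1.645 × 7.244 ≈ 11.917
Upper bound: 74 + 11.917 = 85.917

85.92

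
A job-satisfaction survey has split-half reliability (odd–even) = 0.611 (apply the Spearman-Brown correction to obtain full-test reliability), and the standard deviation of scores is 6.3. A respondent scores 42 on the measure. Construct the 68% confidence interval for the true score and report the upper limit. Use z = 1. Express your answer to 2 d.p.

45.10

Spearman-Brown: r = 2(0.611) / (1 + 0.611) = 1.222 / 1.611 ≈ 0.759
SEM = 6.300×√(1 − 0.759) ≈ 3.096
1 × SEM ≈ 3.096
Upper bound: 42 + 3.096 = 45.096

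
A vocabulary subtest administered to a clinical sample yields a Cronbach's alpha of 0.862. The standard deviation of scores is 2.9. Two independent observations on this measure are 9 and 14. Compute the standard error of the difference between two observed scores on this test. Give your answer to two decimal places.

1.52

SEM = 2.90000 × √(1 − 0.86200) = 2.90000 × √0.13800 ≈ 2.90000 × 0.37148 ≈ 1.07730
SE_diff = √2 × SEM ≈ 1.52354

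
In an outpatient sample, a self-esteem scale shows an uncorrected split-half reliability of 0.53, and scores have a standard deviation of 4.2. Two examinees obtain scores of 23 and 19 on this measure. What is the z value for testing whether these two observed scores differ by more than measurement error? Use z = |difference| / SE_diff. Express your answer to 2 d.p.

1.22

Spearman-Brown: r = 2(0.53) / (1 + 0.53) = 1.0600 / 1.5300 ≈ 0.6928
The standard error of measurement is 4.2000*√(1 − 0.6928) ≈ 4.2000*0.5542 ≈ 2.3278.
SE_diff = √2 * SEM ≈ 3.2921
z = |23 − 19| / 3.2921 = 4 / 3.2921 ≈ 1.2150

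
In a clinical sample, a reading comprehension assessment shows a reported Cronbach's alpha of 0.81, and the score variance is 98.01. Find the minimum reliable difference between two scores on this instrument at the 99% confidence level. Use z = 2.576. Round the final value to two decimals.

SD = √98.01 ≈ 9.900
SEM = 9.900 × √(1 − 0.810) = 9.900 × √0.190 ≈ 9.900 × 0.436 ≈ 4.315
SE_diff = √2 × SEM ≈ 6.103
Smallest detectable difference = 2.576×6.103 ≈ 15.721

15.72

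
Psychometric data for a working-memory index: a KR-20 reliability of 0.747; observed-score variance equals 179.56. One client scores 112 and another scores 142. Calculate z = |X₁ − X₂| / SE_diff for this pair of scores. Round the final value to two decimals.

σ = 179.56^(1/2) = 13.4000
SEM = 13.4000 × √(1 − 0.7470) = 13.4000 × √0.2530 ≃ 13.4000 × 0.5030 ≃ 6.7401
SE_diff = √2 × SEM ≃ 9.5319
z = |112 − 142| / 9.5319 = 30 / 9.5319 ≃ 3.1473

3.15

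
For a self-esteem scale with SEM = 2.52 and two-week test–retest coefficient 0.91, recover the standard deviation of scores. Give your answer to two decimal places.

SD = 2.52 / √(1 − 0.91) ≈ 8.400

8.40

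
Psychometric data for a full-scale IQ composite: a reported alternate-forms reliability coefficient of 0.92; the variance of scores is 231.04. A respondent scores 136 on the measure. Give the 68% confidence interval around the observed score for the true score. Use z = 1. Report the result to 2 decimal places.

SD = √231.04 = 15.200
The standard error of measurement is 15.200*√(1 − 0.920) ≈ 15.200*0.283 ≈ 4.299.
Half-width = 1*4.299 ≈ 4.299
CI = 136 ± 4.299 → [131.701, 140.299]

[131.70, 140.30]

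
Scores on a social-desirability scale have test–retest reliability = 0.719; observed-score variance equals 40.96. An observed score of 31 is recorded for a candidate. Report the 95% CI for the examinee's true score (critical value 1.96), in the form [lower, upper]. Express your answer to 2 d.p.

[24.35, 37.65]

SD = √40.96 = 6.40000
SEM = 6.40000 * √(1 − 0.71900) = 6.40000 * √0.28100 ≃ 6.40000 * 0.53009 ≃ 3.39260
Margin = 1.96 * 3.39260 ≃ 6.64950
CI = 31 ± 6.64950 → [24.35050, 37.64950]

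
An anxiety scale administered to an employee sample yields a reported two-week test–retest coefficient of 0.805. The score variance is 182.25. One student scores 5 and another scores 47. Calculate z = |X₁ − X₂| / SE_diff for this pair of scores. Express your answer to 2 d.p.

4.98

SD = √182.25 = 13.5000
SEM = 13.5000 × √(1 − 0.8050) = 13.5000 × √0.1950 ≈ 13.5000 × 0.4416 ≈ 5.9614
Standard error of the difference = 5.9614·√2 ≈ 8.4307
z = 42 / 8.4307 ≈ 4.9818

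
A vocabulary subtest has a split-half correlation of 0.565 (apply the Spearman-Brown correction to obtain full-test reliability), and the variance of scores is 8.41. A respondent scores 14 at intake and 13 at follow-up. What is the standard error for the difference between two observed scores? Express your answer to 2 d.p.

2.16

SD = √8.41 = 2.9000
Spearman-Brown: r = 2(0.565) / (1 + 0.565) = 1.1300 / 1.5650 ≈ 0.7220
SEM = 2.9000 * √(1 − 0.7220) = 2.9000 * √0.2780 ≈ 2.9000 * 0.5272 ≈ 1.5289
SE_diff = SEM * √2 ≈ 1.5289 * 1.4142 ≈ 2.1622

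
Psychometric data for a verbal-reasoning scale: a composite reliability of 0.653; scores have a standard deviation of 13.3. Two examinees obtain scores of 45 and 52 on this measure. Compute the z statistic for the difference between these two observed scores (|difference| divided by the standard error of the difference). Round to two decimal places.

The standard error of measurement is 13.300×√(1 − 0.653) ≃ 13.300×0.589 ≃ 7.835.
SE_diff = √2 × SEM ≃ 11.080
z = |45 − 52| / 11.080 = 7 / 11.080 ≃ 0.632

0.63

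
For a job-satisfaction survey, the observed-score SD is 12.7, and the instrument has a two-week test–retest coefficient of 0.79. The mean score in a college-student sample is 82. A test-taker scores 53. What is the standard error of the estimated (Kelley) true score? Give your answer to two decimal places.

SE_est = SD * √(r(1 − r)) = 12.7000 * √0.1659 ≈ 12.7000 * 0.4073 ≈ 5.1728

5.17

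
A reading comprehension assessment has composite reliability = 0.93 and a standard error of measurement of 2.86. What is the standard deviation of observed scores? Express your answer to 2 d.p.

10.81

σ = SEM·(1 − r)^(−1/2) ≈ 2.86·3.780 ≈ 10.810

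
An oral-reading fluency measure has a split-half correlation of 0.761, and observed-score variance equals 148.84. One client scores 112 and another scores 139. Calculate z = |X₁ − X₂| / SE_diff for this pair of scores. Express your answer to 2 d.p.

SD = √148.84 = 12.2000
Spearman-Brown: r = 2(0.761) / (1 + 0.761) = 1.5220 / 1.7610 ≈ 0.8643
The standard error of measurement is 12.2000×√(1 − 0.8643) ≈ 12.2000×0.3684 ≈ 4.4945.
SE_diff = SEM × √2 ≈ 4.4945 × 1.4142 ≈ 6.3561
z = |112 − 139| / 6.3561 = 27 / 6.3561 ≈ 4.2479

4.25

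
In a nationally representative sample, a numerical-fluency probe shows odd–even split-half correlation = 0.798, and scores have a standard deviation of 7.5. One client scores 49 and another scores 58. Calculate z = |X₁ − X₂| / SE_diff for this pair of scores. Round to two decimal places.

Spearman-Brown: r = 2(0.798) / (1 + 0.798) = 1.5960 / 1.7980 ≈ 0.8877
SEM = 7.5000 * √(1 − 0.8877) = 7.5000 * √0.1123 ≈ 7.5000 * 0.3352 ≈ 2.5139
SE_diff = SEM * √2 ≈ 2.5139 * 1.4142 ≈ 3.5551
z = |49 − 58| / 3.5551 = 9 / 3.5551 ≈ 2.5315

2.53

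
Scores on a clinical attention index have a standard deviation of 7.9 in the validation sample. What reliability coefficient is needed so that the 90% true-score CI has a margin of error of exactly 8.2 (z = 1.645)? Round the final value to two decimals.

0.60

Required SEM = 8.2 / 1.645 ≈ 4.985
r = 1 − (SEM / SD)² = 1 − (4.985 / 7.9)² ≈ 1 − 0.398 ≈ 0.602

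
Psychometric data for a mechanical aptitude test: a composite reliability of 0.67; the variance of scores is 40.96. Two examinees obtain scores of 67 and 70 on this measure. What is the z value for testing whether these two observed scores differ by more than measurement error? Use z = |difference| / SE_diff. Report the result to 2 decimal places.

SD = √40.96 = 6.400
SEM = 6.400 × √(1 − 0.670) = 6.400 × √0.330 ≈ 6.400 × 0.574 ≈ 3.677
SE_diff = SEM × √2 ≈ 3.677 × 1.414 ≈ 5.199
z = |67 − 70| / 5.199 = 3 / 5.199 ≈ 0.577

0.58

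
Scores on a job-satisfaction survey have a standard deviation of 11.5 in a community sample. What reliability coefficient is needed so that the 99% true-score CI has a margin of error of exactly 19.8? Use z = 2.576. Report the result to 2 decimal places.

0.55

SEM needed = half-width / z = 19.8/2.576 ≈ 7.686
r = 1 − (7.686/11.5)² ≈ 1 − 0.447 ≈ 0.553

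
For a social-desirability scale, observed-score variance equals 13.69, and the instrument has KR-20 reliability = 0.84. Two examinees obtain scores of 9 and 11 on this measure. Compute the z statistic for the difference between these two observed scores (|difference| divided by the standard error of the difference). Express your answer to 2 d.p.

σ = 13.69^(1/2) = 3.70000
SEM = 3.70000·√(1 − 0.84000) ≈ 1.48000
Standard error of the difference = 1.48000·√2 ≈ 2.09304
z = 2 / 2.09304 ≈ 0.95555

0.96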